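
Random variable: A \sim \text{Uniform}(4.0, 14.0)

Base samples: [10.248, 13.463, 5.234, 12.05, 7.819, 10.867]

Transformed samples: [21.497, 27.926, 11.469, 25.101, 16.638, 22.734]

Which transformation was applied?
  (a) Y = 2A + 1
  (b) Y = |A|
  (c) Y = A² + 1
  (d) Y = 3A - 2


Checking option (a) Y = 2A + 1:
  A = 10.248 -> Y = 21.497 ✓
  A = 13.463 -> Y = 27.926 ✓
  A = 5.234 -> Y = 11.469 ✓
All samples match this transformation.

(a) 2A + 1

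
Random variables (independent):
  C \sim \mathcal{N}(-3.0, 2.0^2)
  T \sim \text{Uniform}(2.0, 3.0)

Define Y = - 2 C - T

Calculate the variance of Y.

For independent RVs: Var(aX + bY) = a²Var(X) + b²Var(Y)
Var(C) = 4
Var(T) = 0.083333333
Var(Y) = (-2)²*4 + (-1)²*0.083333333
= 4*4 + 1*0.083333333 = 16.083333

16.083333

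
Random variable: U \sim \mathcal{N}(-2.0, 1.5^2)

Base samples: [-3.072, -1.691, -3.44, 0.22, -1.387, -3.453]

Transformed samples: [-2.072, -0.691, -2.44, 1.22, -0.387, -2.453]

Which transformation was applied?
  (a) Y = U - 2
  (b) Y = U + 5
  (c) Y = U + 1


Checking option (c) Y = U + 1:
  U = -3.072 -> Y = -2.072 ✓
  U = -1.691 -> Y = -0.691 ✓
  U = -3.44 -> Y = -2.44 ✓
All samples match this transformation.

(c) U + 1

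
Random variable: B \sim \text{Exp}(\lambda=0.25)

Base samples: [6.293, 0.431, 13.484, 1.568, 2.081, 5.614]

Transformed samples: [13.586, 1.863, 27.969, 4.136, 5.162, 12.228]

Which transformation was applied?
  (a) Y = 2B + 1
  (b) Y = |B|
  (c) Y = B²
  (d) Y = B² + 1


Checking option (a) Y = 2B + 1:
  B = 6.293 -> Y = 13.586 ✓
  B = 0.431 -> Y = 1.863 ✓
  B = 13.484 -> Y = 27.969 ✓
All samples match this transformation.

(a) 2B + 1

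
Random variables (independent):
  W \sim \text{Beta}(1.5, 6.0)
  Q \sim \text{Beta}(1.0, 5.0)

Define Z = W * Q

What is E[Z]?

For independent RVs: E[XY] = E[X]*E[Y]
E[W] = 0.2
E[Q] = 0.16666667
E[Z] = 0.2 * 0.16666667 = 0.033333333

0.033333333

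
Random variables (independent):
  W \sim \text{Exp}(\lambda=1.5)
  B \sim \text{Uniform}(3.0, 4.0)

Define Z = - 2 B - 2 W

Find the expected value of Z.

E[Z] = -2*E[W] - 2*E[B]
E[W] = 0.66666667
E[B] = 3.5
E[Z] = -2*0.66666667 - 2*3.5 = -8.3333333

-8.3333333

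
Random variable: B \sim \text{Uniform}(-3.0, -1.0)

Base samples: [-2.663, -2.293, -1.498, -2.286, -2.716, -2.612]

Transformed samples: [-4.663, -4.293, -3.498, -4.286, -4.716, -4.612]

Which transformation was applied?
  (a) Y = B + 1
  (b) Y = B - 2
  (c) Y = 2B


Checking option (b) Y = B - 2:
  B = -2.663 -> Y = -4.663 ✓
  B = -2.293 -> Y = -4.293 ✓
  B = -1.498 -> Y = -3.498 ✓
All samples match this transformation.

(b) B - 2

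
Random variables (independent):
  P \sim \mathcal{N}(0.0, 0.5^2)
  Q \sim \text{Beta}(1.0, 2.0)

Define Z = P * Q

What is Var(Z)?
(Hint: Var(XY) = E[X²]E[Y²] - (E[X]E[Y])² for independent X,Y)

Var(XY) = E[X²]E[Y²] - (E[X]E[Y])²
E[P] = 0, Var(P) = 0.25
E[Q] = 0.33333333, Var(Q) = 0.055555556
E[P²] = 0.25 + 0² = 0.25
E[Q²] = 0.055555556 + 0.33333333² = 0.16666667
Var(Z) = 0.25*0.16666667 - (0*0.33333333)²
= 0.041666667 - 0 = 0.041666667

0.041666667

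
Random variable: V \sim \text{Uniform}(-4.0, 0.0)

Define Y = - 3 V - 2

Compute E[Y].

For Y = -3V - 2:
E[Y] = -3 * E[V] - 2
E[V] = (-4 + 0)/2 = -2
E[Y] = -3 * (-2) - 2 = 4

4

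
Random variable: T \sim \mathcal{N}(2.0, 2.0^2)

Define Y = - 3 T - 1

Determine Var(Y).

For Y = aT + b: Var(Y) = a² * Var(T)
Var(T) = 2.0^2 = 4
Var(Y) = (-3)² * 4 = 9 * 4 = 36

36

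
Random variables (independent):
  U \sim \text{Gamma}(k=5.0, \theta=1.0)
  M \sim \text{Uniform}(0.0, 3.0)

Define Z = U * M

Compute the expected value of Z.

For independent RVs: E[XY] = E[X]*E[Y]
E[U] = 5
E[M] = 1.5
E[Z] = 5 * 1.5 = 7.5

7.5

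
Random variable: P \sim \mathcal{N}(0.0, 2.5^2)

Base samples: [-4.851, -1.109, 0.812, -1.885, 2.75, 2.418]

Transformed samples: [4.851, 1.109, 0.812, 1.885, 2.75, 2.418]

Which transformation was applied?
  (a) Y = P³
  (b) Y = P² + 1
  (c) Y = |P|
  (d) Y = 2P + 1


Checking option (c) Y = |P|:
  P = -4.851 -> Y = 4.851 ✓
  P = -1.109 -> Y = 1.109 ✓
  P = 0.812 -> Y = 0.812 ✓
All samples match this transformation.

(c) |P|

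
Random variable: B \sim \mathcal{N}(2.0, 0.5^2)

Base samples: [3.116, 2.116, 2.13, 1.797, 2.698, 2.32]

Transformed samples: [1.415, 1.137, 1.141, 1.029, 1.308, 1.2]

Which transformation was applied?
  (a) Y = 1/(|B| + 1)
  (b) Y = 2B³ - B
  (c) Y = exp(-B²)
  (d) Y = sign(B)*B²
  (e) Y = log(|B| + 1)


Checking option (e) Y = log(|B| + 1):
  B = 3.116 -> Y = 1.415 ✓
  B = 2.116 -> Y = 1.137 ✓
  B = 2.13 -> Y = 1.141 ✓
All samples match this transformation.

(e) log(|B| + 1)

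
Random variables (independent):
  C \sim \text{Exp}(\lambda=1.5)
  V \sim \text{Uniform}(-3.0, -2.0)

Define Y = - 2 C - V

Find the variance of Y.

For independent RVs: Var(aX + bY) = a²Var(X) + b²Var(Y)
Var(C) = 0.44444444
Var(V) = 0.083333333
Var(Y) = (-2)²*0.44444444 + (-1)²*0.083333333
= 4*0.44444444 + 1*0.083333333 = 1.8611111

1.8611111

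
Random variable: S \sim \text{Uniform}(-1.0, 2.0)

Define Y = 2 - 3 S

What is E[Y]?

For Y = -3S + 2:
E[Y] = -3 * E[S] + 2
E[S] = (-1 + 2)/2 = 0.5
E[Y] = -3 * 0.5 + 2 = 0.5

0.5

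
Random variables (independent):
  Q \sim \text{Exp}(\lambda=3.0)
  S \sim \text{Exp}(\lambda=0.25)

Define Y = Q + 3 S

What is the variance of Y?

For independent RVs: Var(aX + bY) = a²Var(X) + b²Var(Y)
Var(Q) = 0.11111111
Var(S) = 16
Var(Y) = 1²*0.11111111 + 3²*16
= 1*0.11111111 + 9*16 = 144.11111

144.11111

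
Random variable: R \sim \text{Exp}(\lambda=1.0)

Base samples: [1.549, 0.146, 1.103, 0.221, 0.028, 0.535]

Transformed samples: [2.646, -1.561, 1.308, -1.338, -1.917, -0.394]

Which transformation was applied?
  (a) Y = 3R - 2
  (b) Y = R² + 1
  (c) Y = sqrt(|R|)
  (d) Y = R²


Checking option (a) Y = 3R - 2:
  R = 1.549 -> Y = 2.646 ✓
  R = 0.146 -> Y = -1.561 ✓
  R = 1.103 -> Y = 1.308 ✓
All samples match this transformation.

(a) 3R - 2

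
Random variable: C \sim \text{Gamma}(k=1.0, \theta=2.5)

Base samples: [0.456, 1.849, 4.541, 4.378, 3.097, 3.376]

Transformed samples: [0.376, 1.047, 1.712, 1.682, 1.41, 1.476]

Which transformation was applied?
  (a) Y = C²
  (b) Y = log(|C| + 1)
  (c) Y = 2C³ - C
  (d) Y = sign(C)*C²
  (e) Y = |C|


Checking option (b) Y = log(|C| + 1):
  C = 0.456 -> Y = 0.376 ✓
  C = 1.849 -> Y = 1.047 ✓
  C = 4.541 -> Y = 1.712 ✓
All samples match this transformation.

(b) log(|C| + 1)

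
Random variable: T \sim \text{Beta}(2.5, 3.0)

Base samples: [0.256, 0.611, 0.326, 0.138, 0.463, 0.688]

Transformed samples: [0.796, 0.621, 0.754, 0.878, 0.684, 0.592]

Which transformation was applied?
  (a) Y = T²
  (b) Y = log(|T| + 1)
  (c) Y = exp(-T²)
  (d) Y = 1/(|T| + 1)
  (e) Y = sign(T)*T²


Checking option (d) Y = 1/(|T| + 1):
  T = 0.256 -> Y = 0.796 ✓
  T = 0.611 -> Y = 0.621 ✓
  T = 0.326 -> Y = 0.754 ✓
All samples match this transformation.

(d) 1/(|T| + 1)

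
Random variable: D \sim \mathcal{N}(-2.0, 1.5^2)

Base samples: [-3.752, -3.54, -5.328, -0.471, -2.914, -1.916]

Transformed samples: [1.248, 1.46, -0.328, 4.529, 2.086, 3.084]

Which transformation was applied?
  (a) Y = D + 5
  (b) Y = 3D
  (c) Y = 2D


Checking option (a) Y = D + 5:
  D = -3.752 -> Y = 1.248 ✓
  D = -3.54 -> Y = 1.46 ✓
  D = -5.328 -> Y = -0.328 ✓
All samples match this transformation.

(a) D + 5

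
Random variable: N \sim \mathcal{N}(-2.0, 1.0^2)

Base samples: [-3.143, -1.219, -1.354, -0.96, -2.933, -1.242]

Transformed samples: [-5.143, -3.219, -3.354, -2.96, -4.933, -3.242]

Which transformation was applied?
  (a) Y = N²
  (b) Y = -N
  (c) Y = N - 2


Checking option (c) Y = N - 2:
  N = -3.143 -> Y = -5.143 ✓
  N = -1.219 -> Y = -3.219 ✓
  N = -1.354 -> Y = -3.354 ✓
All samples match this transformation.

(c) N - 2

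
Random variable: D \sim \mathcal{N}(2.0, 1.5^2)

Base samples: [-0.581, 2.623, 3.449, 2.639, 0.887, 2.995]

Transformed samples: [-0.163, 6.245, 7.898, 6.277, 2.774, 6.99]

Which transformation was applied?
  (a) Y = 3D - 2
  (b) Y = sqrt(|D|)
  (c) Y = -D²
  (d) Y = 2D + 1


Checking option (d) Y = 2D + 1:
  D = -0.581 -> Y = -0.163 ✓
  D = 2.623 -> Y = 6.245 ✓
  D = 3.449 -> Y = 7.898 ✓
All samples match this transformation.

(d) 2D + 1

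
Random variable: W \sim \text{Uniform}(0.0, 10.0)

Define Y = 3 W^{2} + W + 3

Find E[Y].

E[Y] = 3*E[W²] + 1*E[W] + 3
E[W] = 5
E[W²] = Var(W) + (E[W])² = 8.3333333 + 25 = 33.333333
E[Y] = 3*33.333333 + 1*5 + 3 = 108

108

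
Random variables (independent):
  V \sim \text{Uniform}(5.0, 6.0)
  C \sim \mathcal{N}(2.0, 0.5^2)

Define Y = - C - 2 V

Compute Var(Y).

For independent RVs: Var(aX + bY) = a²Var(X) + b²Var(Y)
Var(V) = 0.083333333
Var(C) = 0.25
Var(Y) = (-2)²*0.083333333 + (-1)²*0.25
= 4*0.083333333 + 1*0.25 = 0.58333333

0.58333333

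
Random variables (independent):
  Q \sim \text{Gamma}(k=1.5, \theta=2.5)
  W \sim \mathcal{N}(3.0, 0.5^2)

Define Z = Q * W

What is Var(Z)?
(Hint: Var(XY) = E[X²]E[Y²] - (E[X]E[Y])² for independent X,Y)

Var(XY) = E[X²]E[Y²] - (E[X]E[Y])²
E[Q] = 3.75, Var(Q) = 9.375
E[W] = 3, Var(W) = 0.25
E[Q²] = 9.375 + 3.75² = 23.4375
E[W²] = 0.25 + 3² = 9.25
Var(Z) = 23.4375*9.25 - (3.75*3)²
= 216.79688 - 126.5625 = 90.234375

90.234375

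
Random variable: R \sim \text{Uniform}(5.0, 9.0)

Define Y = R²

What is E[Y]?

Using E[X²] = Var(X) + (E[X])²:
E[R] = 7
Var(R) = (9 - 5)^2/12 = 1.3333333
E[R²] = 1.3333333 + 7² = 1.3333333 + 49 = 50.333333

50.333333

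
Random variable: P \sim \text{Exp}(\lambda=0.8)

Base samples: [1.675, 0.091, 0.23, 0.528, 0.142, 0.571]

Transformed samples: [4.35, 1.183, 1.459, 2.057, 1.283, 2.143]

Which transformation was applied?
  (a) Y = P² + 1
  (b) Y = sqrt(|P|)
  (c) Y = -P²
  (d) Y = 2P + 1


Checking option (d) Y = 2P + 1:
  P = 1.675 -> Y = 4.35 ✓
  P = 0.091 -> Y = 1.183 ✓
  P = 0.23 -> Y = 1.459 ✓
All samples match this transformation.

(d) 2P + 1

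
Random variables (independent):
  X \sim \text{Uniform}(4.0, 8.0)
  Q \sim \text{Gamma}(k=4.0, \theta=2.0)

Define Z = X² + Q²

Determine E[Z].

E[Z] = E[X²] + E[Q²]
E[X²] = Var(X) + E[X]² = 1.3333333 + 36 = 37.333333
E[Q²] = Var(Q) + E[Q]² = 16 + 64 = 80
E[Z] = 37.333333 + 80 = 117.33333

117.33333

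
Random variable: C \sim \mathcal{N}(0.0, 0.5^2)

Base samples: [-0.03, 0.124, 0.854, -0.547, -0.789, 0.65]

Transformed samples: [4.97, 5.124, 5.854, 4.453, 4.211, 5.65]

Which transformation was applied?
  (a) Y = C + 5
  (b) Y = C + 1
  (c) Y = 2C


Checking option (a) Y = C + 5:
  C = -0.03 -> Y = 4.97 ✓
  C = 0.124 -> Y = 5.124 ✓
  C = 0.854 -> Y = 5.854 ✓
All samples match this transformation.

(a) C + 5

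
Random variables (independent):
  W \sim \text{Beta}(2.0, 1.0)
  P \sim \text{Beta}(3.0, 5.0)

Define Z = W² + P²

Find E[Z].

E[Z] = E[W²] + E[P²]
E[W²] = Var(W) + E[W]² = 0.055555556 + 0.44444444 = 0.5
E[P²] = Var(P) + E[P]² = 0.026041667 + 0.140625 = 0.16666667
E[Z] = 0.5 + 0.16666667 = 0.66666667

0.66666667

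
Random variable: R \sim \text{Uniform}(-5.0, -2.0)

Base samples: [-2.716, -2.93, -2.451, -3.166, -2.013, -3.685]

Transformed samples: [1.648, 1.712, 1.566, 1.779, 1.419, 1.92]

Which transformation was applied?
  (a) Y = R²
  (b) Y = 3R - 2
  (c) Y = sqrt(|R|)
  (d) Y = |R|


Checking option (c) Y = sqrt(|R|):
  R = -2.716 -> Y = 1.648 ✓
  R = -2.93 -> Y = 1.712 ✓
  R = -2.451 -> Y = 1.566 ✓
All samples match this transformation.

(c) sqrt(|R|)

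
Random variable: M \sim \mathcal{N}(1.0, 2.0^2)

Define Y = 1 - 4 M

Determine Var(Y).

For Y = aM + b: Var(Y) = a² * Var(M)
Var(M) = 2.0^2 = 4
Var(Y) = (-4)² * 4 = 16 * 4 = 64

64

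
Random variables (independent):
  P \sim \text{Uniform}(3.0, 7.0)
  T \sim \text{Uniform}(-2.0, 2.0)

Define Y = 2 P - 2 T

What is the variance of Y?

For independent RVs: Var(aX + bY) = a²Var(X) + b²Var(Y)
Var(P) = 1.3333333
Var(T) = 1.3333333
Var(Y) = 2²*1.3333333 + (-2)²*1.3333333
= 4*1.3333333 + 4*1.3333333 = 10.666667

10.666667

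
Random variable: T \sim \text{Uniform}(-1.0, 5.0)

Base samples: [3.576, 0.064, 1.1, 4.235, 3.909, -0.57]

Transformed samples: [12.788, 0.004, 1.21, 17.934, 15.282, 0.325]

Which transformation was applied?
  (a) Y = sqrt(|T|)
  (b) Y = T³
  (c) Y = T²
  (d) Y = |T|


Checking option (c) Y = T²:
  T = 3.576 -> Y = 12.788 ✓
  T = 0.064 -> Y = 0.004 ✓
  T = 1.1 -> Y = 1.21 ✓
All samples match this transformation.

(c) T²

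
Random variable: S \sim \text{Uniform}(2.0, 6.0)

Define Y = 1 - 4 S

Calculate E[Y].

For Y = -4S + 1:
E[Y] = -4 * E[S] + 1
E[S] = (2 + 6)/2 = 4
E[Y] = -4 * 4 + 1 = -15

-15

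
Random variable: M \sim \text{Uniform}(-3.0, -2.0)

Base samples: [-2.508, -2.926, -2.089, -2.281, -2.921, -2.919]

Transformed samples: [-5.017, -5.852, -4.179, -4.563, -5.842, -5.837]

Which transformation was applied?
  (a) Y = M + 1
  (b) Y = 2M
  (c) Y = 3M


Checking option (b) Y = 2M:
  M = -2.508 -> Y = -5.017 ✓
  M = -2.926 -> Y = -5.852 ✓
  M = -2.089 -> Y = -4.179 ✓
All samples match this transformation.

(b) 2M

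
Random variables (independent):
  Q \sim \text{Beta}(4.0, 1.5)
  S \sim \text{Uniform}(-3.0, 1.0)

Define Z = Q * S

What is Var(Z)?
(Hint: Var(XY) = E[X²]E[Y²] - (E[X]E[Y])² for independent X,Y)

Var(XY) = E[X²]E[Y²] - (E[X]E[Y])²
E[Q] = 0.72727273, Var(Q) = 0.03051494
E[S] = -1, Var(S) = 1.3333333
E[Q²] = 0.03051494 + 0.72727273² = 0.55944056
E[S²] = 1.3333333 + (-1)² = 2.3333333
Var(Z) = 0.55944056*2.3333333 - (0.72727273*(-1))²
= 1.3053613 - 0.52892562 = 0.77643569

0.77643569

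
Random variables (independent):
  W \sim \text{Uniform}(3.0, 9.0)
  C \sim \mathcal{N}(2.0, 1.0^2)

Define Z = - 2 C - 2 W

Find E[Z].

E[Z] = -2*E[W] - 2*E[C]
E[W] = 6
E[C] = 2
E[Z] = -2*6 - 2*2 = -16

-16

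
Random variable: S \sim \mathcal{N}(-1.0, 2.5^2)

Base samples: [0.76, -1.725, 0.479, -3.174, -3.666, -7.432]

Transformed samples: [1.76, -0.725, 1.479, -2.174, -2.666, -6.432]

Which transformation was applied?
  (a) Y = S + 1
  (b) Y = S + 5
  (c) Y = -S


Checking option (a) Y = S + 1:
  S = 0.76 -> Y = 1.76 ✓
  S = -1.725 -> Y = -0.725 ✓
  S = 0.479 -> Y = 1.479 ✓
All samples match this transformation.

(a) S + 1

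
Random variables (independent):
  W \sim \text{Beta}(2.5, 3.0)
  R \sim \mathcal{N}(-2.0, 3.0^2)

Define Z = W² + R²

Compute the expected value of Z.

E[Z] = E[W²] + E[R²]
E[W²] = Var(W) + E[W]² = 0.038143675 + 0.20661157 = 0.24475524
E[R²] = Var(R) + E[R]² = 9 + 4 = 13
E[Z] = 0.24475524 + 13 = 13.244755

13.244755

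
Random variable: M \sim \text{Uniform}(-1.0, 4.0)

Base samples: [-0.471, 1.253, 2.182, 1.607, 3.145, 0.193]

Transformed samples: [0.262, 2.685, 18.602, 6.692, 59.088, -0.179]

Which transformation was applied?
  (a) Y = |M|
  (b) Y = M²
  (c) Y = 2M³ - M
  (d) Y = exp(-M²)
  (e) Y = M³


Checking option (c) Y = 2M³ - M:
  M = -0.471 -> Y = 0.262 ✓
  M = 1.253 -> Y = 2.685 ✓
  M = 2.182 -> Y = 18.602 ✓
All samples match this transformation.

(c) 2M³ - M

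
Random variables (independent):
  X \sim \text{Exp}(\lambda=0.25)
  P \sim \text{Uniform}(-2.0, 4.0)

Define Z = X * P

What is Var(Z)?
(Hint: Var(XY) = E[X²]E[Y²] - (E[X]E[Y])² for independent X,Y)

Var(XY) = E[X²]E[Y²] - (E[X]E[Y])²
E[X] = 4, Var(X) = 16
E[P] = 1, Var(P) = 3
E[X²] = 16 + 4² = 32
E[P²] = 3 + 1² = 4
Var(Z) = 32*4 - (4*1)²
= 128 - 16 = 112

112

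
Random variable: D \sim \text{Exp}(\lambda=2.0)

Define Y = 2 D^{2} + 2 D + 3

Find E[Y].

E[Y] = 2*E[D²] + 2*E[D] + 3
E[D] = 0.5
E[D²] = Var(D) + (E[D])² = 0.25 + 0.25 = 0.5
E[Y] = 2*0.5 + 2*0.5 + 3 = 5

5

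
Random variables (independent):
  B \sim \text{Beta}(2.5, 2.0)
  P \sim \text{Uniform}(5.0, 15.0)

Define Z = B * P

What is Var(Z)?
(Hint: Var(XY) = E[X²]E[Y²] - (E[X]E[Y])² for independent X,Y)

Var(XY) = E[X²]E[Y²] - (E[X]E[Y])²
E[B] = 0.55555556, Var(B) = 0.044893378
E[P] = 10, Var(P) = 8.3333333
E[B²] = 0.044893378 + 0.55555556² = 0.35353535
E[P²] = 8.3333333 + 10² = 108.33333
Var(Z) = 0.35353535*108.33333 - (0.55555556*10)²
= 38.299663 - 30.864198 = 7.4354658

7.4354658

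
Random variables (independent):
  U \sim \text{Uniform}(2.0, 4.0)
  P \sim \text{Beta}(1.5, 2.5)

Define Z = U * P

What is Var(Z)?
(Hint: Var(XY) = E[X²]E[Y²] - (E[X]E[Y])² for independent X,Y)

Var(XY) = E[X²]E[Y²] - (E[X]E[Y])²
E[U] = 3, Var(U) = 0.33333333
E[P] = 0.375, Var(P) = 0.046875
E[U²] = 0.33333333 + 3² = 9.3333333
E[P²] = 0.046875 + 0.375² = 0.1875
Var(Z) = 9.3333333*0.1875 - (3*0.375)²
= 1.75 - 1.265625 = 0.484375

0.484375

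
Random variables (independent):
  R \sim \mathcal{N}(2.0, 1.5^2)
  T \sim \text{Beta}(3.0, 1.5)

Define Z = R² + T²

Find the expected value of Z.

E[Z] = E[R²] + E[T²]
E[R²] = Var(R) + E[R]² = 2.25 + 4 = 6.25
E[T²] = Var(T) + E[T]² = 0.04040404 + 0.44444444 = 0.48484848
E[Z] = 6.25 + 0.48484848 = 6.7348485

6.7348485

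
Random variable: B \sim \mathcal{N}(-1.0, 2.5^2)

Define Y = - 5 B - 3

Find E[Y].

For Y = -5B - 3:
E[Y] = -5 * E[B] - 3
E[B] = -1.0 = -1
E[Y] = -5 * (-1) - 3 = 2

2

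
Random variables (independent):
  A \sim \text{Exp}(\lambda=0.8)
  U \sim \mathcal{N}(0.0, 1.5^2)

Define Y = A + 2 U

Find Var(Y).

For independent RVs: Var(aX + bY) = a²Var(X) + b²Var(Y)
Var(A) = 1.5625
Var(U) = 2.25
Var(Y) = 1²*1.5625 + 2²*2.25
= 1*1.5625 + 4*2.25 = 10.5625

10.5625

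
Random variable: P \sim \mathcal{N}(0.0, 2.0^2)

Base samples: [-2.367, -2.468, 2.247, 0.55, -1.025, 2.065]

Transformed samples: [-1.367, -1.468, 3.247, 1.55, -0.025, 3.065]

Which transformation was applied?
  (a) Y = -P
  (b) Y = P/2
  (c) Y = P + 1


Checking option (c) Y = P + 1:
  P = -2.367 -> Y = -1.367 ✓
  P = -2.468 -> Y = -1.468 ✓
  P = 2.247 -> Y = 3.247 ✓
All samples match this transformation.

(c) P + 1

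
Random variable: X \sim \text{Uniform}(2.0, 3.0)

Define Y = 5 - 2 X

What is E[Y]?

For Y = -2X + 5:
E[Y] = -2 * E[X] + 5
E[X] = (2 + 3)/2 = 2.5
E[Y] = -2 * 2.5 + 5 = 0

0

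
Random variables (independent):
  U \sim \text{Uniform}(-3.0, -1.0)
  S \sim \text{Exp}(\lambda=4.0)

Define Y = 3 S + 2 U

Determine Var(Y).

For independent RVs: Var(aX + bY) = a²Var(X) + b²Var(Y)
Var(U) = 0.33333333
Var(S) = 0.0625
Var(Y) = 2²*0.33333333 + 3²*0.0625
= 4*0.33333333 + 9*0.0625 = 1.8958333

1.8958333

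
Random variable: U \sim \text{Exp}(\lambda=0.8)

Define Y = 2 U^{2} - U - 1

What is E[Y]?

E[Y] = 2*E[U²] - 1*E[U] - 1
E[U] = 1.25
E[U²] = Var(U) + (E[U])² = 1.5625 + 1.5625 = 3.125
E[Y] = 2*3.125 - 1*1.25 - 1 = 4

4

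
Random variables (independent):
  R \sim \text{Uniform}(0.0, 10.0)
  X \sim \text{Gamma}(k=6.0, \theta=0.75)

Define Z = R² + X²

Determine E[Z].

E[Z] = E[R²] + E[X²]
E[R²] = Var(R) + E[R]² = 8.3333333 + 25 = 33.333333
E[X²] = Var(X) + E[X]² = 3.375 + 20.25 = 23.625
E[Z] = 33.333333 + 23.625 = 56.958333

56.958333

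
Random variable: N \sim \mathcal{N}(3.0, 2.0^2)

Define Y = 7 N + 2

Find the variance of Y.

For Y = aN + b: Var(Y) = a² * Var(N)
Var(N) = 2.0^2 = 4
Var(Y) = 7² * 4 = 49 * 4 = 196

196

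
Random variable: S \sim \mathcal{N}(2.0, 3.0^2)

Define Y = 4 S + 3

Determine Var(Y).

For Y = aS + b: Var(Y) = a² * Var(S)
Var(S) = 3.0^2 = 9
Var(Y) = 4² * 9 = 16 * 9 = 144

144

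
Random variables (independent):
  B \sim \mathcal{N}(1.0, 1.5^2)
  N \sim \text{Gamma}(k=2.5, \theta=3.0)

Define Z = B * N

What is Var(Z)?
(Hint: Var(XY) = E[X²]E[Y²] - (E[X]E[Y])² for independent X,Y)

Var(XY) = E[X²]E[Y²] - (E[X]E[Y])²
E[B] = 1, Var(B) = 2.25
E[N] = 7.5, Var(N) = 22.5
E[B²] = 2.25 + 1² = 3.25
E[N²] = 22.5 + 7.5² = 78.75
Var(Z) = 3.25*78.75 - (1*7.5)²
= 255.9375 - 56.25 = 199.6875

199.6875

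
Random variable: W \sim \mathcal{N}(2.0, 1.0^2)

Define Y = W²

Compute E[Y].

E[W²] = Var(W) + (E[W])² = 1 + 4 = 5

5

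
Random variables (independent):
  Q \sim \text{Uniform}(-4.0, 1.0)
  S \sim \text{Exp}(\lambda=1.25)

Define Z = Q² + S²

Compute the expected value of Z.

E[Z] = E[Q²] + E[S²]
E[Q²] = Var(Q) + E[Q]² = 2.0833333 + 2.25 = 4.3333333
E[S²] = Var(S) + E[S]² = 0.64 + 0.64 = 1.28
E[Z] = 4.3333333 + 1.28 = 5.6133333

5.6133333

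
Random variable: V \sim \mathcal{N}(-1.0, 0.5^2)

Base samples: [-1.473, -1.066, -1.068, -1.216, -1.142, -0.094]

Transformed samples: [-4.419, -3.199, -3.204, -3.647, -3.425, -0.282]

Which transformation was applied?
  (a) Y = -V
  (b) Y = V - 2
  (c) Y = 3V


Checking option (c) Y = 3V:
  V = -1.473 -> Y = -4.419 ✓
  V = -1.066 -> Y = -3.199 ✓
  V = -1.068 -> Y = -3.204 ✓
All samples match this transformation.

(c) 3V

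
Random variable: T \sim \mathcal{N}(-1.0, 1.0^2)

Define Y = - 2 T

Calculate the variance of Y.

For Y = aT + b: Var(Y) = a² * Var(T)
Var(T) = 1.0^2 = 1
Var(Y) = (-2)² * 1 = 4 * 1 = 4

4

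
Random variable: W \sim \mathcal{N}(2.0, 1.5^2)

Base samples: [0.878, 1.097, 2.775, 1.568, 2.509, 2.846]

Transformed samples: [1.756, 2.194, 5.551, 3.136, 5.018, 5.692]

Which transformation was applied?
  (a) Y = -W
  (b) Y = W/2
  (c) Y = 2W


Checking option (c) Y = 2W:
  W = 0.878 -> Y = 1.756 ✓
  W = 1.097 -> Y = 2.194 ✓
  W = 2.775 -> Y = 5.551 ✓
All samples match this transformation.

(c) 2W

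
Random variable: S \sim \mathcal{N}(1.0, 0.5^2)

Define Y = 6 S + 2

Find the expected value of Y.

For Y = 6S + 2:
E[Y] = 6 * E[S] + 2
E[S] = 1.0 = 1
E[Y] = 6 * 1 + 2 = 8

8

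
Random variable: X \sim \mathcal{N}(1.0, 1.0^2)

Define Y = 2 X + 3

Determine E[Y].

For Y = 2X + 3:
E[Y] = 2 * E[X] + 3
E[X] = 1.0 = 1
E[Y] = 2 * 1 + 3 = 5

5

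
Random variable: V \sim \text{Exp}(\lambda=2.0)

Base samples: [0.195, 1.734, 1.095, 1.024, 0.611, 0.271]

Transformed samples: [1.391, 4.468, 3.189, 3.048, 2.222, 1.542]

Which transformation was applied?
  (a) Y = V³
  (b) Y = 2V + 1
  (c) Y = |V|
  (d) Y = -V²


Checking option (b) Y = 2V + 1:
  V = 0.195 -> Y = 1.391 ✓
  V = 1.734 -> Y = 4.468 ✓
  V = 1.095 -> Y = 3.189 ✓
All samples match this transformation.

(b) 2V + 1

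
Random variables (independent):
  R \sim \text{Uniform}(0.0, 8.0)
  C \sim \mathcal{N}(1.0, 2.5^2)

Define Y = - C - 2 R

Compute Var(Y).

For independent RVs: Var(aX + bY) = a²Var(X) + b²Var(Y)
Var(R) = 5.3333333
Var(C) = 6.25
Var(Y) = (-2)²*5.3333333 + (-1)²*6.25
= 4*5.3333333 + 1*6.25 = 27.583333

27.583333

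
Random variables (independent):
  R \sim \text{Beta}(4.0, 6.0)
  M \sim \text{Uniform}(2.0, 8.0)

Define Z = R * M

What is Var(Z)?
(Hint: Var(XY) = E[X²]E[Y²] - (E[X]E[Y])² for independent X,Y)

Var(XY) = E[X²]E[Y²] - (E[X]E[Y])²
E[R] = 0.4, Var(R) = 0.021818182
E[M] = 5, Var(M) = 3
E[R²] = 0.021818182 + 0.4² = 0.18181818
E[M²] = 3 + 5² = 28
Var(Z) = 0.18181818*28 - (0.4*5)²
= 5.0909091 - 4 = 1.0909091

1.0909091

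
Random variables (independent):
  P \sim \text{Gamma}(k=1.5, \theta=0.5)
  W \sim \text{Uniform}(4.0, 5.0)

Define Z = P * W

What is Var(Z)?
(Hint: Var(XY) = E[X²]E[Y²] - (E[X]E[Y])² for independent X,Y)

Var(XY) = E[X²]E[Y²] - (E[X]E[Y])²
E[P] = 0.75, Var(P) = 0.375
E[W] = 4.5, Var(W) = 0.083333333
E[P²] = 0.375 + 0.75² = 0.9375
E[W²] = 0.083333333 + 4.5² = 20.333333
Var(Z) = 0.9375*20.333333 - (0.75*4.5)²
= 19.0625 - 11.390625 = 7.671875

7.671875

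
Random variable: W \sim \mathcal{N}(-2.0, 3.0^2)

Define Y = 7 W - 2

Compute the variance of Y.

For Y = aW + b: Var(Y) = a² * Var(W)
Var(W) = 3.0^2 = 9
Var(Y) = 7² * 9 = 49 * 9 = 441

441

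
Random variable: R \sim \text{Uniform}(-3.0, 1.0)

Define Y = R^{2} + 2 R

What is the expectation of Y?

E[Y] = 1*E[R²] + 2*E[R]
E[R] = -1
E[R²] = Var(R) + (E[R])² = 1.3333333 + 1 = 2.3333333
E[Y] = 1*2.3333333 + 2*(-1) = 0.33333333

0.33333333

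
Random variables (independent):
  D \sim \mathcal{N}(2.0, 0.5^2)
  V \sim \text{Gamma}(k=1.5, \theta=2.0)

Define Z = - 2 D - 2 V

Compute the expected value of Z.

E[Z] = -2*E[D] - 2*E[V]
E[D] = 2
E[V] = 3
E[Z] = -2*2 - 2*3 = -10

-10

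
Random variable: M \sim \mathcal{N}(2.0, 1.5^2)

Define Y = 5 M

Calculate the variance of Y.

For Y = aM + b: Var(Y) = a² * Var(M)
Var(M) = 1.5^2 = 2.25
Var(Y) = 5² * 2.25 = 25 * 2.25 = 56.25

56.25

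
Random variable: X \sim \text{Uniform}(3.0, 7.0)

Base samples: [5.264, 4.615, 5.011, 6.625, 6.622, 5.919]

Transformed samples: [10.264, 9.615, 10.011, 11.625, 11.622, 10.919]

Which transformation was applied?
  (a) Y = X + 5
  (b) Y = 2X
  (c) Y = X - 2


Checking option (a) Y = X + 5:
  X = 5.264 -> Y = 10.264 ✓
  X = 4.615 -> Y = 9.615 ✓
  X = 5.011 -> Y = 10.011 ✓
All samples match this transformation.

(a) X + 5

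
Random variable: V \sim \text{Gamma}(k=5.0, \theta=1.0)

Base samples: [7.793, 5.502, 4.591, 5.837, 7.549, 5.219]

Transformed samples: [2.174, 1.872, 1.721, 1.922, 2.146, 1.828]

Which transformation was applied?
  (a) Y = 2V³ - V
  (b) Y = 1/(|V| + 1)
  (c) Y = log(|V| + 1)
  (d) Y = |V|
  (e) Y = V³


Checking option (c) Y = log(|V| + 1):
  V = 7.793 -> Y = 2.174 ✓
  V = 5.502 -> Y = 1.872 ✓
  V = 4.591 -> Y = 1.721 ✓
All samples match this transformation.

(c) log(|V| + 1)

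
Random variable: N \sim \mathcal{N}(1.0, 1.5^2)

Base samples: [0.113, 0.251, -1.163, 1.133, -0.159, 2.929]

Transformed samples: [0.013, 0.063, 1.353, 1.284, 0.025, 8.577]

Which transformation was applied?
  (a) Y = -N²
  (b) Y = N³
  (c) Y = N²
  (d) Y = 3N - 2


Checking option (c) Y = N²:
  N = 0.113 -> Y = 0.013 ✓
  N = 0.251 -> Y = 0.063 ✓
  N = -1.163 -> Y = 1.353 ✓
All samples match this transformation.

(c) N²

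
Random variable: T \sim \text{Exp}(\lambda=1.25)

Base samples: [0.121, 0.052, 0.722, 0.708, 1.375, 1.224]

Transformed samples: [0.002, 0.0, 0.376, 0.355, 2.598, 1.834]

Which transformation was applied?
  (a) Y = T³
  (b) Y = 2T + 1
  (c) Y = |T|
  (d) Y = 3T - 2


Checking option (a) Y = T³:
  T = 0.121 -> Y = 0.002 ✓
  T = 0.052 -> Y = 0.0 ✓
  T = 0.722 -> Y = 0.376 ✓
All samples match this transformation.

(a) T³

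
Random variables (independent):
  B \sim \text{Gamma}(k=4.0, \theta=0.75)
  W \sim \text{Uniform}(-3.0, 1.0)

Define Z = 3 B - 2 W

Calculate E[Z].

E[Z] = 3*E[B] - 2*E[W]
E[B] = 3
E[W] = -1
E[Z] = 3*3 - 2*(-1) = 11

11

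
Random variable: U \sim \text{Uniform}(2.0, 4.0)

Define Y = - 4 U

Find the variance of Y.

For Y = aU + b: Var(Y) = a² * Var(U)
Var(U) = (4 - 2)^2/12 = 0.33333333
Var(Y) = (-4)² * 0.33333333 = 16 * 0.33333333 = 5.3333333

5.3333333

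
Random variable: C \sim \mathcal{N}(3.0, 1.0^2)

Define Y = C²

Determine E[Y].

E[C²] = Var(C) + (E[C])² = 1 + 9 = 10

10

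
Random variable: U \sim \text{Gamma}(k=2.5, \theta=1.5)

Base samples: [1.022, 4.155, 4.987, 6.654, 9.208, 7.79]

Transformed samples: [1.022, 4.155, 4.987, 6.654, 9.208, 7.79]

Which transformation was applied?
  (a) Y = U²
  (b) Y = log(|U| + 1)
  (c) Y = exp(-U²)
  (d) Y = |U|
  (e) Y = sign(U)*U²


Checking option (d) Y = |U|:
  U = 1.022 -> Y = 1.022 ✓
  U = 4.155 -> Y = 4.155 ✓
  U = 4.987 -> Y = 4.987 ✓
All samples match this transformation.

(d) |U|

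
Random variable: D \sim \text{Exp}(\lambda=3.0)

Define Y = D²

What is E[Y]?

Using E[X²] = Var(X) + (E[X])²:
E[D] = 0.33333333
Var(D) = 1/3.0^2 = 0.11111111
E[D²] = 0.11111111 + 0.33333333² = 0.11111111 + 0.11111111 = 0.22222222

0.22222222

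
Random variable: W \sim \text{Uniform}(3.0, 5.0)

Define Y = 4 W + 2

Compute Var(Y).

For Y = aW + b: Var(Y) = a² * Var(W)
Var(W) = (5 - 3)^2/12 = 0.33333333
Var(Y) = 4² * 0.33333333 = 16 * 0.33333333 = 5.3333333

5.3333333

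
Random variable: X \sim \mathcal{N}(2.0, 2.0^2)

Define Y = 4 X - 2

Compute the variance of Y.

For Y = aX + b: Var(Y) = a² * Var(X)
Var(X) = 2.0^2 = 4
Var(Y) = 4² * 4 = 16 * 4 = 64

64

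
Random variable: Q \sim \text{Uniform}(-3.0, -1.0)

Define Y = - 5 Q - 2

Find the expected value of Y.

For Y = -5Q - 2:
E[Y] = -5 * E[Q] - 2
E[Q] = (-3 - 1)/2 = -2
E[Y] = -5 * (-2) - 2 = 8

8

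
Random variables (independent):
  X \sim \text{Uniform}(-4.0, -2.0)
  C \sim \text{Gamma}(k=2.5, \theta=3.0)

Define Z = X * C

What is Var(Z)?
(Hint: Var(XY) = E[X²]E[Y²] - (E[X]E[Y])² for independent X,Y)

Var(XY) = E[X²]E[Y²] - (E[X]E[Y])²
E[X] = -3, Var(X) = 0.33333333
E[C] = 7.5, Var(C) = 22.5
E[X²] = 0.33333333 + (-3)² = 9.3333333
E[C²] = 22.5 + 7.5² = 78.75
Var(Z) = 9.3333333*78.75 - (-3*7.5)²
= 735 - 506.25 = 228.75

228.75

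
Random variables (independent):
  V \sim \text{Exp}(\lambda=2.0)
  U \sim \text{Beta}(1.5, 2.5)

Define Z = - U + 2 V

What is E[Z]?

E[Z] = 2*E[V] - 1*E[U]
E[V] = 0.5
E[U] = 0.375
E[Z] = 2*0.5 - 1*0.375 = 0.625

0.625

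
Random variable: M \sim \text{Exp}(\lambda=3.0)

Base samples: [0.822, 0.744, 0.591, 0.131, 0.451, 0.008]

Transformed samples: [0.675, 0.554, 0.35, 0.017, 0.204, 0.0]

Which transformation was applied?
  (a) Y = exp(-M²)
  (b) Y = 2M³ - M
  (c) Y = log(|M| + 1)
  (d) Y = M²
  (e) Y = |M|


Checking option (d) Y = M²:
  M = 0.822 -> Y = 0.675 ✓
  M = 0.744 -> Y = 0.554 ✓
  M = 0.591 -> Y = 0.35 ✓
All samples match this transformation.

(d) M²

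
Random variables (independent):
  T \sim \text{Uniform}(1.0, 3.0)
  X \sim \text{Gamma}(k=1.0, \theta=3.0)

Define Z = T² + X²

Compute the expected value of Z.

E[Z] = E[T²] + E[X²]
E[T²] = Var(T) + E[T]² = 0.33333333 + 4 = 4.3333333
E[X²] = Var(X) + E[X]² = 9 + 9 = 18
E[Z] = 4.3333333 + 18 = 22.333333

22.333333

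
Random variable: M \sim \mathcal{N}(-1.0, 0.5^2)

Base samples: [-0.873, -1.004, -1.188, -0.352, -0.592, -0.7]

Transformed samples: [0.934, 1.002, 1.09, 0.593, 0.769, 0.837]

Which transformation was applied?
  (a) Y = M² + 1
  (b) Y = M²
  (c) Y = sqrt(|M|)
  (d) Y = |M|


Checking option (c) Y = sqrt(|M|):
  M = -0.873 -> Y = 0.934 ✓
  M = -1.004 -> Y = 1.002 ✓
  M = -1.188 -> Y = 1.09 ✓
All samples match this transformation.

(c) sqrt(|M|)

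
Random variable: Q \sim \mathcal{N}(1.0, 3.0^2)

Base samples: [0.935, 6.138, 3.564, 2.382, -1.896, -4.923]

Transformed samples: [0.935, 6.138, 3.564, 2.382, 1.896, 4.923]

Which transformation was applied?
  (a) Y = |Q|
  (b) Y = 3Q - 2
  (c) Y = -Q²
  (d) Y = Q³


Checking option (a) Y = |Q|:
  Q = 0.935 -> Y = 0.935 ✓
  Q = 6.138 -> Y = 6.138 ✓
  Q = 3.564 -> Y = 3.564 ✓
All samples match this transformation.

(a) |Q|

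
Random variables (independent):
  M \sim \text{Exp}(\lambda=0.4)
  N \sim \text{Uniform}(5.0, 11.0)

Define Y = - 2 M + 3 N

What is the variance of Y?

For independent RVs: Var(aX + bY) = a²Var(X) + b²Var(Y)
Var(M) = 6.25
Var(N) = 3
Var(Y) = (-2)²*6.25 + 3²*3
= 4*6.25 + 9*3 = 52

52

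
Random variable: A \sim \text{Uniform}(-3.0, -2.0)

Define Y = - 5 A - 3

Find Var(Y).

For Y = aA + b: Var(Y) = a² * Var(A)
Var(A) = (-2 + 3)^2/12 = 0.083333333
Var(Y) = (-5)² * 0.083333333 = 25 * 0.083333333 = 2.0833333

2.0833333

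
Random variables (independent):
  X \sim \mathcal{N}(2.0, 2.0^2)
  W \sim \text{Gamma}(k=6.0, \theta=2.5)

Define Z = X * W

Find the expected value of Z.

For independent RVs: E[XY] = E[X]*E[Y]
E[X] = 2
E[W] = 15
E[Z] = 2 * 15 = 30

30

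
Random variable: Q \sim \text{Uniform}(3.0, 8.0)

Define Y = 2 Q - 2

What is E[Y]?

For Y = 2Q - 2:
E[Y] = 2 * E[Q] - 2
E[Q] = (3 + 8)/2 = 5.5
E[Y] = 2 * 5.5 - 2 = 9

9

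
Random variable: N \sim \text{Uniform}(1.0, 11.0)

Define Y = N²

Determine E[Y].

E[N²] = Var(N) + (E[N])² = 8.3333333 + 36 = 44.333333

44.333333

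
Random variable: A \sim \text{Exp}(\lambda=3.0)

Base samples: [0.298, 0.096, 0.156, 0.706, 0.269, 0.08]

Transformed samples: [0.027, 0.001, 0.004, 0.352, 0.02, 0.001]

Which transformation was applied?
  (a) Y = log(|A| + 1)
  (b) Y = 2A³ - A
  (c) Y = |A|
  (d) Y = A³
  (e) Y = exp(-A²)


Checking option (d) Y = A³:
  A = 0.298 -> Y = 0.027 ✓
  A = 0.096 -> Y = 0.001 ✓
  A = 0.156 -> Y = 0.004 ✓
All samples match this transformation.

(d) A³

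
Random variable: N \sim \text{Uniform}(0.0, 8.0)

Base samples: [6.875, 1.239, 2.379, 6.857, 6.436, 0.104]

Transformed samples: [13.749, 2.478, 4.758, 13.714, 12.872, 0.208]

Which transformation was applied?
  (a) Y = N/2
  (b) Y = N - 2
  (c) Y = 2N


Checking option (c) Y = 2N:
  N = 6.875 -> Y = 13.749 ✓
  N = 1.239 -> Y = 2.478 ✓
  N = 2.379 -> Y = 4.758 ✓
All samples match this transformation.

(c) 2N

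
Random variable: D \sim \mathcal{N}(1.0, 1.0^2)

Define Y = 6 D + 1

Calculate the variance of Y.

For Y = aD + b: Var(Y) = a² * Var(D)
Var(D) = 1.0^2 = 1
Var(Y) = 6² * 1 = 36 * 1 = 36

36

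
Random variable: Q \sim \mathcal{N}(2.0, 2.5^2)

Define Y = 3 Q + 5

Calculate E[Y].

For Y = 3Q + 5:
E[Y] = 3 * E[Q] + 5
E[Q] = 2.0 = 2
E[Y] = 3 * 2 + 5 = 11

11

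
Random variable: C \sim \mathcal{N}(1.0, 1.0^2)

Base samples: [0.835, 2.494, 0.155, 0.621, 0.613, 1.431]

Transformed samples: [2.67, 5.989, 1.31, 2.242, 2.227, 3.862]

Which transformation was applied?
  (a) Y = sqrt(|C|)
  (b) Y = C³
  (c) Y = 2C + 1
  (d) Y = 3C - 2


Checking option (c) Y = 2C + 1:
  C = 0.835 -> Y = 2.67 ✓
  C = 2.494 -> Y = 5.989 ✓
  C = 0.155 -> Y = 1.31 ✓
All samples match this transformation.

(c) 2C + 1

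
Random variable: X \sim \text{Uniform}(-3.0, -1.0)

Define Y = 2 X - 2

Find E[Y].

For Y = 2X - 2:
E[Y] = 2 * E[X] - 2
E[X] = (-3 - 1)/2 = -2
E[Y] = 2 * (-2) - 2 = -6

-6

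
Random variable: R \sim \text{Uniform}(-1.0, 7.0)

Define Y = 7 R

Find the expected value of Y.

For Y = 7R:
E[Y] = 7 * E[R]
E[R] = (-1 + 7)/2 = 3
E[Y] = 7 * 3 = 21

21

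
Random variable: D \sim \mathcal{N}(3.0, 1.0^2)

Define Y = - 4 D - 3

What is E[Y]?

For Y = -4D - 3:
E[Y] = -4 * E[D] - 3
E[D] = 3.0 = 3
E[Y] = -4 * 3 - 3 = -15

-15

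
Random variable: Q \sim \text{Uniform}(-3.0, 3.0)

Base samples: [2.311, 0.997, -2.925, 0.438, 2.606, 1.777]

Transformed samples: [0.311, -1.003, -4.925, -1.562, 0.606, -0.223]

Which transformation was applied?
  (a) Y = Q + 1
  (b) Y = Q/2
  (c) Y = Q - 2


Checking option (c) Y = Q - 2:
  Q = 2.311 -> Y = 0.311 ✓
  Q = 0.997 -> Y = -1.003 ✓
  Q = -2.925 -> Y = -4.925 ✓
All samples match this transformation.

(c) Q - 2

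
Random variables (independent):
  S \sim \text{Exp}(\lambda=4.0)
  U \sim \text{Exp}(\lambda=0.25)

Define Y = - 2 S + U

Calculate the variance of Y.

For independent RVs: Var(aX + bY) = a²Var(X) + b²Var(Y)
Var(S) = 0.0625
Var(U) = 16
Var(Y) = (-2)²*0.0625 + 1²*16
= 4*0.0625 + 1*16 = 16.25

16.25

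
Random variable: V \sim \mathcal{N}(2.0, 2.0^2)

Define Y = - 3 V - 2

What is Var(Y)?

For Y = aV + b: Var(Y) = a² * Var(V)
Var(V) = 2.0^2 = 4
Var(Y) = (-3)² * 4 = 9 * 4 = 36

36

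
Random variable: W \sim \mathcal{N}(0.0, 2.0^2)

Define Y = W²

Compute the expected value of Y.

Using E[X²] = Var(X) + (E[X])²:
E[W] = 0
Var(W) = 2.0^2 = 4
E[W²] = 4 + 0² = 4 + 0 = 4

4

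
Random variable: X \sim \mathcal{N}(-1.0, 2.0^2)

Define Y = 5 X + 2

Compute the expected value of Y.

For Y = 5X + 2:
E[Y] = 5 * E[X] + 2
E[X] = -1.0 = -1
E[Y] = 5 * (-1) + 2 = -3

-3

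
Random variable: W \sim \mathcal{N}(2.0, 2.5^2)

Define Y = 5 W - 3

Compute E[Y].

For Y = 5W - 3:
E[Y] = 5 * E[W] - 3
E[W] = 2.0 = 2
E[Y] = 5 * 2 - 3 = 7

7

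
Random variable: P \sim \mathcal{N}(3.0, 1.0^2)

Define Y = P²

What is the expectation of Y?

E[P²] = Var(P) + (E[P])² = 1 + 9 = 10

10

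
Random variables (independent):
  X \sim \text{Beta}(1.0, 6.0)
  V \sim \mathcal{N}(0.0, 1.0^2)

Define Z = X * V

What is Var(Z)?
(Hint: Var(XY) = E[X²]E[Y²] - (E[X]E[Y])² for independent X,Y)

Var(XY) = E[X²]E[Y²] - (E[X]E[Y])²
E[X] = 0.14285714, Var(X) = 0.015306122
E[V] = 0, Var(V) = 1
E[X²] = 0.015306122 + 0.14285714² = 0.035714286
E[V²] = 1 + 0² = 1
Var(Z) = 0.035714286*1 - (0.14285714*0)²
= 0.035714286 - 0 = 0.035714286

0.035714286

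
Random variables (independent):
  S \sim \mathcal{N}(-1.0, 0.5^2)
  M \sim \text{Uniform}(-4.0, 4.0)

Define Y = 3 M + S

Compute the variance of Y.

For independent RVs: Var(aX + bY) = a²Var(X) + b²Var(Y)
Var(S) = 0.25
Var(M) = 5.3333333
Var(Y) = 1²*0.25 + 3²*5.3333333
= 1*0.25 + 9*5.3333333 = 48.25

48.25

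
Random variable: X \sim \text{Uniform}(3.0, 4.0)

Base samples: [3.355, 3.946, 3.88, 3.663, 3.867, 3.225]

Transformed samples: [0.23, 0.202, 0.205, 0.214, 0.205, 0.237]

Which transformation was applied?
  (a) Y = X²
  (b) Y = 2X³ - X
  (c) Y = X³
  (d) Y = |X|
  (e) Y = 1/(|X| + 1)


Checking option (e) Y = 1/(|X| + 1):
  X = 3.355 -> Y = 0.23 ✓
  X = 3.946 -> Y = 0.202 ✓
  X = 3.88 -> Y = 0.205 ✓
All samples match this transformation.

(e) 1/(|X| + 1)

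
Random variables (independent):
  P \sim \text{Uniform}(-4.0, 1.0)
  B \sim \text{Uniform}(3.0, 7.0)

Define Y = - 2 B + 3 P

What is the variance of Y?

For independent RVs: Var(aX + bY) = a²Var(X) + b²Var(Y)
Var(P) = 2.0833333
Var(B) = 1.3333333
Var(Y) = 3²*2.0833333 + (-2)²*1.3333333
= 9*2.0833333 + 4*1.3333333 = 24.083333

24.083333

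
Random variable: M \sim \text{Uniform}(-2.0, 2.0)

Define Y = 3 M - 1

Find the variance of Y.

For Y = aM + b: Var(Y) = a² * Var(M)
Var(M) = (2 + 2)^2/12 = 1.3333333
Var(Y) = 3² * 1.3333333 = 9 * 1.3333333 = 12

12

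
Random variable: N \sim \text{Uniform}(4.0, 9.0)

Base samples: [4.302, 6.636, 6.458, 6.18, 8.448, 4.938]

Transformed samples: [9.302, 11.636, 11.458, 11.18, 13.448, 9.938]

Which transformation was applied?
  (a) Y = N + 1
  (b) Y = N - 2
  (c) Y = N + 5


Checking option (c) Y = N + 5:
  N = 4.302 -> Y = 9.302 ✓
  N = 6.636 -> Y = 11.636 ✓
  N = 6.458 -> Y = 11.458 ✓
All samples match this transformation.

(c) N + 5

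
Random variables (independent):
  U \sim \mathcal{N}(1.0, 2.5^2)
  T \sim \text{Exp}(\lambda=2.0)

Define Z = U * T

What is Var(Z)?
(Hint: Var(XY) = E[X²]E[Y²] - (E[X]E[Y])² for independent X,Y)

Var(XY) = E[X²]E[Y²] - (E[X]E[Y])²
E[U] = 1, Var(U) = 6.25
E[T] = 0.5, Var(T) = 0.25
E[U²] = 6.25 + 1² = 7.25
E[T²] = 0.25 + 0.5² = 0.5
Var(Z) = 7.25*0.5 - (1*0.5)²
= 3.625 - 0.25 = 3.375

3.375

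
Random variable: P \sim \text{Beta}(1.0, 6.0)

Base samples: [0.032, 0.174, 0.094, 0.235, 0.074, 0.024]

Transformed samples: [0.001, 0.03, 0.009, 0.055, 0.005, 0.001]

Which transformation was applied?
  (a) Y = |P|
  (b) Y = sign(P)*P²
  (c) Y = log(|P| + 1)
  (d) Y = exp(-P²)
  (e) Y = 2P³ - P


Checking option (b) Y = sign(P)*P²:
  P = 0.032 -> Y = 0.001 ✓
  P = 0.174 -> Y = 0.03 ✓
  P = 0.094 -> Y = 0.009 ✓
All samples match this transformation.

(b) sign(P)*P²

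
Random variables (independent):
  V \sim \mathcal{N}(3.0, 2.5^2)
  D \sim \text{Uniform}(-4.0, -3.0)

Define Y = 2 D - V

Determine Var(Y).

For independent RVs: Var(aX + bY) = a²Var(X) + b²Var(Y)
Var(V) = 6.25
Var(D) = 0.083333333
Var(Y) = (-1)²*6.25 + 2²*0.083333333
= 1*6.25 + 4*0.083333333 = 6.5833333

6.5833333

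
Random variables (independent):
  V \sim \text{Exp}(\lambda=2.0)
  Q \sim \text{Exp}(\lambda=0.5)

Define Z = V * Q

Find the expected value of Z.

For independent RVs: E[XY] = E[X]*E[Y]
E[V] = 0.5
E[Q] = 2
E[Z] = 0.5 * 2 = 1

1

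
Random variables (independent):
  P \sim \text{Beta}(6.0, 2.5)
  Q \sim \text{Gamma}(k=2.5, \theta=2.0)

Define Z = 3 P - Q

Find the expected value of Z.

E[Z] = 3*E[P] - 1*E[Q]
E[P] = 0.70588235
E[Q] = 5
E[Z] = 3*0.70588235 - 1*5 = -2.8823529

-2.8823529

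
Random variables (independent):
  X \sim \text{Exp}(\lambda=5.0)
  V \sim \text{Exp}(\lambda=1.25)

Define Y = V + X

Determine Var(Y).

For independent RVs: Var(aX + bY) = a²Var(X) + b²Var(Y)
Var(X) = 0.04
Var(V) = 0.64
Var(Y) = 1²*0.04 + 1²*0.64
= 1*0.04 + 1*0.64 = 0.68

0.68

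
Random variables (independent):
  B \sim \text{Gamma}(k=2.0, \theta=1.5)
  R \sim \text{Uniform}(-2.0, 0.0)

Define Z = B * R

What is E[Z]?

For independent RVs: E[XY] = E[X]*E[Y]
E[B] = 3
E[R] = -1
E[Z] = 3 * (-1) = -3

-3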